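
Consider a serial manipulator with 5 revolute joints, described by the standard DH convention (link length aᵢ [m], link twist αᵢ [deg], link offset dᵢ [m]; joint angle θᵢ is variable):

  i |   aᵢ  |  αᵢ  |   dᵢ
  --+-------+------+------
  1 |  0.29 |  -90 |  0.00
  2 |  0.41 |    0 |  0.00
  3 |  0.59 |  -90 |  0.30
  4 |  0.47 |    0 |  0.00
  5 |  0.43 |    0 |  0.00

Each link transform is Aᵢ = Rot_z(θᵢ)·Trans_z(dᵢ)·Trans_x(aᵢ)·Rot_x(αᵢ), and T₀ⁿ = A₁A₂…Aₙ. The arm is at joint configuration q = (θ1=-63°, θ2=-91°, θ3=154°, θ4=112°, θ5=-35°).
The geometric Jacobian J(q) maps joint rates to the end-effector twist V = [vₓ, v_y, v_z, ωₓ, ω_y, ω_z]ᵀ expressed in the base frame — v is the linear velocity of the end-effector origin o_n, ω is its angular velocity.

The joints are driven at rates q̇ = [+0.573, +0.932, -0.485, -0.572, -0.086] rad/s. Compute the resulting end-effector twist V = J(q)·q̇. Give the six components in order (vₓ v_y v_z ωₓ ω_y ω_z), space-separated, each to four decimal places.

o_n = [-0.2606, -0.7104, -0.0451]
J₁: ẑ×o_n = [0.7104, -0.2606, 0.0000], ω = ẑ
J2: z=[0.8910, 0.4540, 0.0000] o=[0.1317, -0.2584, 0.0000] → [-0.0205, 0.0402, -0.2247, 0.8910, 0.4540, 0.0000]
J3: z=[0.8910, 0.4540, 0.0000] o=[0.1284, -0.2520, 0.4099] → [-0.2066, 0.4054, -0.2318, 0.8910, 0.4540, 0.0000]
J4: z=[-0.4045, 0.7939, -0.4540] o=[0.5173, -0.3545, -0.1158] → [-0.1055, 0.3818, 0.7616, -0.4045, 0.7939, -0.4540]
J5: z=[-0.4045, 0.7939, -0.4540] o=[0.0927, -0.4811, 0.0411] → [-0.1725, 0.1256, 0.3733, -0.4045, 0.7939, -0.4540]
V = J·q̇ = [0.5634, -0.5377, -0.5647, 0.6644, -0.3194, 0.8717]

0.5634 -0.5377 -0.5647 0.6644 -0.3194 0.8717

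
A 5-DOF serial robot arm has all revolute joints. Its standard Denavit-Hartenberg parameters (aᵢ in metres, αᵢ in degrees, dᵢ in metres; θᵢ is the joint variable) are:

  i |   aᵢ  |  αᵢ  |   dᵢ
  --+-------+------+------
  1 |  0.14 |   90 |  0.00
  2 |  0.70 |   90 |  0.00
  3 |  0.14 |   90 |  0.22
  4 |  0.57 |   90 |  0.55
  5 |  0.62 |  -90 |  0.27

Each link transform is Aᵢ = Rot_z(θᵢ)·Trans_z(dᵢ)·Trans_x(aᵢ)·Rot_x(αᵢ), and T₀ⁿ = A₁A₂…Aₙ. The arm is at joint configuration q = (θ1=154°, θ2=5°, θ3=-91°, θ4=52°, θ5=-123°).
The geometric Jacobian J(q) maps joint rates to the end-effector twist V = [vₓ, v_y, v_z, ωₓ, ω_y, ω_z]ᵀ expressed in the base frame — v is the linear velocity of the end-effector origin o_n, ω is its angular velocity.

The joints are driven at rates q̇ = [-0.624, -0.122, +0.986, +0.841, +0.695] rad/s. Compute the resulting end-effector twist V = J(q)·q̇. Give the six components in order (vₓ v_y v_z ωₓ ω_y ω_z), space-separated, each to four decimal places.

-0.8336 0.6968 -0.6020 0.4306 -0.9387 -1.2541

o_n = [-0.9536, -0.0859, -0.1783]
J₁: ẑ×o_n = [0.0859, -0.9536, 0.0000], ω = ẑ
J2: z=[0.4384, 0.8988, 0.0000] o=[-0.1258, 0.0614, 0.0000] → [-0.1603, 0.0782, 0.6795, 0.4384, 0.8988, 0.0000]
J3: z=[-0.0783, 0.0382, -0.9962] o=[-0.7526, 0.3671, 0.0610] → [-0.4603, 0.1815, 0.0432, -0.0783, 0.0382, -0.9962]
J4: z=[0.9029, -0.4210, -0.0871] o=[-0.8290, 0.2486, -0.1584] → [-0.0208, 0.0289, -0.3544, 0.9029, -0.4210, -0.0871]
J5: z=[-0.2848, -0.7377, 0.6121] o=[-0.5159, -0.2838, -0.6543] → [-0.4723, -0.1323, -0.3792, -0.2848, -0.7377, 0.6121]
V = J·q̇ = [-0.8336, 0.6968, -0.6020, 0.4306, -0.9387, -1.2541]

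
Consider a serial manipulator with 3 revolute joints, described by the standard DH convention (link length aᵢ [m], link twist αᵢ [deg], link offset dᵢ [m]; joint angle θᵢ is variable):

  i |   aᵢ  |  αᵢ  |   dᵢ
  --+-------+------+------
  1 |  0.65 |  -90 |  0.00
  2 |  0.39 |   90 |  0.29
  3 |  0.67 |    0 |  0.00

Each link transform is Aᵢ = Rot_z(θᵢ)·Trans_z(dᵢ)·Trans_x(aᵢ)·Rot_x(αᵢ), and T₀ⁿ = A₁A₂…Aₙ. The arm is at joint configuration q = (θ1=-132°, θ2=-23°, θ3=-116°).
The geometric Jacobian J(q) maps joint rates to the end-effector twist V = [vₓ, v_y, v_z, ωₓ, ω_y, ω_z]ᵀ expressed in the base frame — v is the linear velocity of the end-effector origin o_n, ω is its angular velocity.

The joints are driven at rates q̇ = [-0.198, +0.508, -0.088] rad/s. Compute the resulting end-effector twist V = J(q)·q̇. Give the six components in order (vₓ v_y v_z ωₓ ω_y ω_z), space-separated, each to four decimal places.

-0.0283 0.1485 -0.0657 0.3545 -0.3655 -0.2790

o_n = [-0.7262, -0.3400, 0.0376]
J₁: ẑ×o_n = [0.3400, -0.7262, 0.0000], ω = ẑ
J2: z=[0.7431, -0.6691, 0.0000] o=[-0.4349, -0.4830, 0.0000] → [-0.0252, -0.0280, -0.0886, 0.7431, -0.6691, 0.0000]
J3: z=[0.2615, 0.2904, 0.9205] o=[-0.4596, -0.9439, 0.1524] → [-0.5892, -0.2154, 0.2353, 0.2615, 0.2904, 0.9205]
V = J·q̇ = [-0.0283, 0.1485, -0.0657, 0.3545, -0.3655, -0.2790]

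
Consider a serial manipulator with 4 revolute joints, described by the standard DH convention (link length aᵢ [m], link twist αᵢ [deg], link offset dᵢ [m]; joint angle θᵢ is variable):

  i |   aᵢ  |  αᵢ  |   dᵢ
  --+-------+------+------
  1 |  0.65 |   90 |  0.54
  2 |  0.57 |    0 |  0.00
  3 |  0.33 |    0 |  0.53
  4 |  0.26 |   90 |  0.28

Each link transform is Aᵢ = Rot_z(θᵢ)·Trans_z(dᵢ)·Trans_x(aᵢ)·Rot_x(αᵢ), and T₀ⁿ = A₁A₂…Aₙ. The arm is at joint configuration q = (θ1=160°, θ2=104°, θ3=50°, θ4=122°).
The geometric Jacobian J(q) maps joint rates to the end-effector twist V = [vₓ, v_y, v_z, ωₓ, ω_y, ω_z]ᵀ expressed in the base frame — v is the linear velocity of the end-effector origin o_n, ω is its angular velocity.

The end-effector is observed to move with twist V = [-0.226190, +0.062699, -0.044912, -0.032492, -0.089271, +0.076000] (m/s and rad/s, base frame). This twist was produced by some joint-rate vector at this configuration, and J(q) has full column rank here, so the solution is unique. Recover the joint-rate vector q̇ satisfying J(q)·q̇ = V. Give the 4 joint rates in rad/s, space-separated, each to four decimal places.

o_n = [0.0490, 0.8442, 0.9792]
J₁: ẑ×o_n = [-0.8442, 0.0490, 0.0000], ω = ẑ
J2: z=[0.3420, 0.9397, 0.0000] o=[-0.6108, 0.2223, 0.5400] → [0.4127, -0.1502, -0.4073, 0.3420, 0.9397, 0.0000]
J3: z=[0.3420, 0.9397, 0.0000] o=[-0.4812, 0.1752, 1.0931] → [-0.1070, 0.0390, -0.2694, 0.3420, 0.9397, 0.0000]
J4: z=[0.3420, 0.9397, 0.0000] o=[-0.0212, 0.5717, 1.2377] → [-0.2430, 0.0884, 0.0272, 0.3420, 0.9397, 0.0000]
q̇ = J⁺·V = [0.0760, -0.4480, 0.7990, -0.4460]

0.0760 -0.4480 0.7990 -0.4460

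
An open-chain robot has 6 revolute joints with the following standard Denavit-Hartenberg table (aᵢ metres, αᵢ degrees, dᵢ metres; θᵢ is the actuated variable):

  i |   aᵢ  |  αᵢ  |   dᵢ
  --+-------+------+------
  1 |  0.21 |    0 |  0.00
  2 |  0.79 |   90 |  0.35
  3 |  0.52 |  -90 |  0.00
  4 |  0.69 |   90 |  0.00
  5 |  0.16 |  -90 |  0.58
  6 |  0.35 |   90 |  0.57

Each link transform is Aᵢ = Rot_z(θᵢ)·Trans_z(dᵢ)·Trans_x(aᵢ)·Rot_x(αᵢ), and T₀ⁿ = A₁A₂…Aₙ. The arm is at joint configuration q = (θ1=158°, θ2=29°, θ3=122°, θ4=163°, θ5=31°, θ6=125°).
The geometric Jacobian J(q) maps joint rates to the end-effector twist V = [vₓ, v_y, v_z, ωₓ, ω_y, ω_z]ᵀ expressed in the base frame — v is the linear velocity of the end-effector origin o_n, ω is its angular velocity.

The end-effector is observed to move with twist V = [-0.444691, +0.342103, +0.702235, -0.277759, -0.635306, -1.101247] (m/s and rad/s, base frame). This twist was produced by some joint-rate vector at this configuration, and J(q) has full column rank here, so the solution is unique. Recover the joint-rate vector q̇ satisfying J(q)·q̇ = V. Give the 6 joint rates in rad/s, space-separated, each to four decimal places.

o_n = [-0.4014, -0.3358, 0.3227]
J₁: ẑ×o_n = [0.3358, -0.4014, 0.0000], ω = ẑ
J2: z=[0.0000, 0.0000, 1.0000] o=[-0.1947, 0.0787, 0.0000] → [0.4145, -0.2067, 0.0000, 0.0000, 0.0000, 1.0000]
J3: z=[-0.1219, 0.9925, 0.0000] o=[-0.9788, -0.0176, 0.3500] → [-0.0271, -0.0033, -0.5344, -0.1219, 0.9925, 0.0000]
J4: z=[0.8417, 0.1034, -0.5299] o=[-0.7053, 0.0160, 0.7910] → [-0.2348, 0.2331, -0.3275, 0.8417, 0.1034, -0.5299]
J5: z=[0.2703, -0.9303, 0.2479] o=[-1.0278, -0.2269, 0.2314] → [-0.0580, 0.1306, 0.5533, 0.2703, -0.9303, 0.2479]
J6: z=[0.9622, 0.2699, -0.0365] o=[-0.8657, -0.8062, 0.2203] → [0.0448, -0.1155, 0.3273, 0.9622, 0.2699, -0.0365]
q̇ = J⁺·V = [-0.7790, -0.8600, -0.1540, -0.7970, 0.5020, 0.2480]

-0.7790 -0.8600 -0.1540 -0.7970 0.5020 0.2480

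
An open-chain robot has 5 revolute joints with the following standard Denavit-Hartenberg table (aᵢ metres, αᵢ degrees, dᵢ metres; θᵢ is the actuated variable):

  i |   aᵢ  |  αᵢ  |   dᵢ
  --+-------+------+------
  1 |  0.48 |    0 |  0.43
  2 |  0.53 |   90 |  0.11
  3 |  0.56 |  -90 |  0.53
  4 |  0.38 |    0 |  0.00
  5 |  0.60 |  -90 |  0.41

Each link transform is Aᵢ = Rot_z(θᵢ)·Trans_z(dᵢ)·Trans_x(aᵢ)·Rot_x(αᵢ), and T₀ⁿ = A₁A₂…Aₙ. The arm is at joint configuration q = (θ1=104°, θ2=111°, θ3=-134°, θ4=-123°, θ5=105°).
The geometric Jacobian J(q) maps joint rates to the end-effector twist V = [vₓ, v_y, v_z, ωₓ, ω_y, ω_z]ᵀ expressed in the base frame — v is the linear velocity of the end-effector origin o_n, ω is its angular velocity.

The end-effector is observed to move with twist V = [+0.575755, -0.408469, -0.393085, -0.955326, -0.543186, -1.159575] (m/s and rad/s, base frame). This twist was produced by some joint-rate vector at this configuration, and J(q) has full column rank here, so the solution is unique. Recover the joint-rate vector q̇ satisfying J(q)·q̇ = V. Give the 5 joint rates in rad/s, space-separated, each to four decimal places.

o_n = [-0.8594, 1.2077, -0.4092]
J₁: ẑ×o_n = [-1.2077, -0.8594, 0.0000], ω = ẑ
J2: z=[0.0000, 0.0000, 1.0000] o=[-0.1161, 0.4657, 0.4300] → [-0.7420, -0.7433, 0.0000, 0.0000, 0.0000, 1.0000]
J3: z=[-0.5736, 0.8192, 0.0000] o=[-0.5503, 0.1617, 0.5400] → [-0.7776, -0.5445, -0.3467, -0.5736, 0.8192, 0.0000]
J4: z=[-0.5892, -0.4126, -0.6947] o=[-0.5356, 0.8190, 0.1372] → [0.4954, -0.0970, -0.3626, -0.5892, -0.4126, -0.6947]
J5: z=[-0.5892, -0.4126, -0.6947] o=[-0.8362, 0.9976, 0.2860] → [0.4328, -0.3936, -0.1334, -0.5892, -0.4126, -0.6947]
q̇ = J⁺·V = [0.2600, -0.3630, 0.1030, 0.6740, 0.8470]

0.2600 -0.3630 0.1030 0.6740 0.8470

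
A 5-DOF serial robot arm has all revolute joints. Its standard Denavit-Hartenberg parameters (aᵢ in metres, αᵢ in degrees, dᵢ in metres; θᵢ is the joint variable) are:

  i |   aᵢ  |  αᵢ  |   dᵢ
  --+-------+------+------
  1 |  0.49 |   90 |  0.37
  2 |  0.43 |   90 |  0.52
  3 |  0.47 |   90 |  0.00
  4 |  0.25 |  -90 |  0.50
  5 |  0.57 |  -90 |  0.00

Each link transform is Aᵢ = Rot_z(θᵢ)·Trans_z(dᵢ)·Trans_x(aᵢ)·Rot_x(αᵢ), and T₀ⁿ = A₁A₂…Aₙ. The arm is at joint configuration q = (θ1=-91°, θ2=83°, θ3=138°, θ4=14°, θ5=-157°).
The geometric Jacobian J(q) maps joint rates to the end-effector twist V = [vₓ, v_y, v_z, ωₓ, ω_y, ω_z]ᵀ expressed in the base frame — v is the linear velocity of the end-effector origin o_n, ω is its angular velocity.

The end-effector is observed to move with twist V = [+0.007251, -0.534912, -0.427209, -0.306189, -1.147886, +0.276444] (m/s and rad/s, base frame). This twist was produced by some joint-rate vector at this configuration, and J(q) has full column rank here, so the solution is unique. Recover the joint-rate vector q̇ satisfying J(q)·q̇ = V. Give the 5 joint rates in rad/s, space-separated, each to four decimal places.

o_n = [-1.2021, -0.4960, 1.1348]
J₁: ẑ×o_n = [0.4960, -1.2021, 0.0000], ω = ẑ
J2: z=[-0.9998, 0.0175, 0.0000] o=[-0.0086, -0.4899, 0.3700] → [0.0133, 0.7647, 0.0270, -0.9998, 0.0175, 0.0000]
J3: z=[-0.0173, -0.9924, -0.1219] o=[-0.5294, -0.5332, 0.7968] → [-0.3309, 0.0878, -0.6682, -0.0173, -0.9924, -0.1219]
J4: z=[-0.7445, -0.0686, 0.6641] o=[-0.8431, -0.4852, 0.4501] → [-0.0397, 0.2713, -0.0165, -0.7445, -0.0686, 0.6641]
J5: z=[0.1447, -0.9876, 0.0602] o=[-1.3783, -0.5547, 0.5959] → [-0.5358, -0.0674, 0.1825, 0.1447, -0.9876, 0.0602]
q̇ = J⁺·V = [0.9170, 0.9880, 0.8150, -0.8530, 0.4200]

0.9170 0.9880 0.8150 -0.8530 0.4200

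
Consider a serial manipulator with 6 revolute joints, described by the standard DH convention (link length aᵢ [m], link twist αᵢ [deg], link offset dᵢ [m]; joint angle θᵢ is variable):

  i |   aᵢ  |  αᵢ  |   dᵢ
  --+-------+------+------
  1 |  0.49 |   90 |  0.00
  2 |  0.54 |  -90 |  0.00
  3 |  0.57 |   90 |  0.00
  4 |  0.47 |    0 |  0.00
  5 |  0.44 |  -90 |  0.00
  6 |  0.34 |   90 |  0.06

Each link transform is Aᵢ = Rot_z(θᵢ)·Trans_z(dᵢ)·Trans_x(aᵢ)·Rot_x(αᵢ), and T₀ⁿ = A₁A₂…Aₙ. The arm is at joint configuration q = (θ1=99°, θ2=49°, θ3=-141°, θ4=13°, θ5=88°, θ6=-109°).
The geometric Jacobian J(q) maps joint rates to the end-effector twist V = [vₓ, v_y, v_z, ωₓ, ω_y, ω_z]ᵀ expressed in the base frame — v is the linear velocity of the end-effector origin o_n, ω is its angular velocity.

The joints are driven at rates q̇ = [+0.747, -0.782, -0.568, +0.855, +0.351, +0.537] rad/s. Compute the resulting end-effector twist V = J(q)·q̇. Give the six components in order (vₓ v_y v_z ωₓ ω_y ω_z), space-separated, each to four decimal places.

-0.8217 -0.0944 0.8335 -2.0690 -0.0474 0.0435

o_n = [0.3268, -0.0147, -0.0027]
J₁: ẑ×o_n = [0.0147, 0.3268, -0.0000], ω = ẑ
J2: z=[0.9877, 0.1564, 0.0000] o=[-0.0767, 0.4840, 0.0000] → [-0.0004, 0.0027, -0.5556, 0.9877, 0.1564, 0.0000]
J3: z=[0.1181, -0.7454, 0.6561] o=[-0.1321, 0.8339, 0.4075] → [0.8625, 0.3495, 0.2419, 0.1181, -0.7454, 0.6561]
J4: z=[-0.7030, -0.5294, -0.4750] o=[0.2677, 0.6030, 0.0732] → [-0.2531, -0.0815, 0.4655, -0.7030, -0.5294, -0.4750]
J5: z=[-0.7030, -0.5294, -0.4750] o=[0.6013, 0.3386, -0.1260] → [-0.2331, 0.2171, 0.1030, -0.7030, -0.5294, -0.4750]
J6: z=[-0.7110, 0.5399, 0.4506] o=[0.5935, 0.0507, 0.2066] → [-0.0836, -0.2690, 0.1904, -0.7110, 0.5399, 0.4506]
V = J·q̇ = [-0.8217, -0.0944, 0.8335, -2.0690, -0.0474, 0.0435]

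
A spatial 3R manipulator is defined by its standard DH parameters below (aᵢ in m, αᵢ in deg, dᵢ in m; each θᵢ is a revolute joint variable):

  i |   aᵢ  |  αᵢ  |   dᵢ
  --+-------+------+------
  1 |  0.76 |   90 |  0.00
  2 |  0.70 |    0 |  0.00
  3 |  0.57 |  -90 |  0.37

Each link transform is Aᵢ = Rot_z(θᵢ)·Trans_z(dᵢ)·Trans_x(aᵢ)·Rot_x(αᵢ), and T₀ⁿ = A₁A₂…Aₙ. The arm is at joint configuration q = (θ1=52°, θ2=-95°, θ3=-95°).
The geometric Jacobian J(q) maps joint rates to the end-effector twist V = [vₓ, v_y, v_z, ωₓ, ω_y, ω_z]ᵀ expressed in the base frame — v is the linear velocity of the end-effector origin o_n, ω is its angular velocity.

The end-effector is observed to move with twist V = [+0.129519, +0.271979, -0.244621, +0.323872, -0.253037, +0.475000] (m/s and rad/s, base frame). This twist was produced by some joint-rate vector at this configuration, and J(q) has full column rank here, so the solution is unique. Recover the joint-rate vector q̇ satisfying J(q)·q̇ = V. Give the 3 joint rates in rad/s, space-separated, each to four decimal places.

o_n = [0.3763, -0.1193, -0.5984]
J₁: ẑ×o_n = [0.1193, 0.3763, -0.0000], ω = ẑ
J2: z=[0.7880, -0.6157, 0.0000] o=[0.4679, 0.5989, 0.0000] → [0.3684, 0.4715, -0.6223, 0.7880, -0.6157, 0.0000]
J3: z=[0.7880, -0.6157, 0.0000] o=[0.4303, 0.5508, -0.6973] → [-0.0609, -0.0780, -0.5613, 0.7880, -0.6157, 0.0000]
q̇ = J⁺·V = [0.4750, 0.2280, 0.1830]

0.4750 0.2280 0.1830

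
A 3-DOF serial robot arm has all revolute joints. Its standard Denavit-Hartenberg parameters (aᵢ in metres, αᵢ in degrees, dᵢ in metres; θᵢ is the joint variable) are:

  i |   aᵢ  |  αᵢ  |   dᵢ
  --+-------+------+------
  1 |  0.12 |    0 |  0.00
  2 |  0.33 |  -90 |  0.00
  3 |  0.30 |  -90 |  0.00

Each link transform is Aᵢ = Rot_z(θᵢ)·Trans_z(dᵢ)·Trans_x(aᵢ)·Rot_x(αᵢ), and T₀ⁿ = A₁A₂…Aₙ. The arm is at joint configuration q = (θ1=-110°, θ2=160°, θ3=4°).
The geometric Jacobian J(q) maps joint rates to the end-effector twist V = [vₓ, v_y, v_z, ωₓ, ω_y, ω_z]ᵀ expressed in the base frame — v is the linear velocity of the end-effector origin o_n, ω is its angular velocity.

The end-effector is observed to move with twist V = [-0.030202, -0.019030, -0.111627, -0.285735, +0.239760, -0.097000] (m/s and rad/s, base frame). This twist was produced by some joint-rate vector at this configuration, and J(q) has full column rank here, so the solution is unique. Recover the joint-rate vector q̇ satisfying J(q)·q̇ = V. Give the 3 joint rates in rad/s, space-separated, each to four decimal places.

-0.6380 0.5410 0.3730

o_n = [0.3634, 0.3693, -0.0209]
J₁: ẑ×o_n = [-0.3693, 0.3634, 0.0000], ω = ẑ
J2: z=[0.0000, 0.0000, 1.0000] o=[-0.0410, -0.1128, 0.0000] → [-0.4820, 0.4045, 0.0000, 0.0000, 0.0000, 1.0000]
J3: z=[-0.7660, 0.6428, 0.0000] o=[0.1711, 0.1400, 0.0000] → [-0.0135, -0.0160, -0.2993, -0.7660, 0.6428, 0.0000]
q̇ = J⁺·V = [-0.6380, 0.5410, 0.3730]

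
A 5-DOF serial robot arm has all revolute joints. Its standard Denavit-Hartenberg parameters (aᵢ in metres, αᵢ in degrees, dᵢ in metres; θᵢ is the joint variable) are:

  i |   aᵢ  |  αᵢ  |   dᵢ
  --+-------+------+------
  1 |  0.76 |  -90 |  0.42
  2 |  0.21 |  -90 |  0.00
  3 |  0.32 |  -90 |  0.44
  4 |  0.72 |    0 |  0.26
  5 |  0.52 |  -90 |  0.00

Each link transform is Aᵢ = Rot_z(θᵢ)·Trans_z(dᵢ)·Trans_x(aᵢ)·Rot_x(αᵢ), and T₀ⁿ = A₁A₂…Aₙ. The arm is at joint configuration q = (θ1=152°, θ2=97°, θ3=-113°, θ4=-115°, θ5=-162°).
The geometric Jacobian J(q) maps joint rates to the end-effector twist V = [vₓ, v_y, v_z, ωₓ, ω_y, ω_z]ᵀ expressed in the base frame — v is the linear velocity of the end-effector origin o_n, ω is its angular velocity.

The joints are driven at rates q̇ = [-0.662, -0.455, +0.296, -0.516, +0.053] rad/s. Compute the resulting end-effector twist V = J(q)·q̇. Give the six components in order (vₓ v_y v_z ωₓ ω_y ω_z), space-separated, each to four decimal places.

-0.2290 0.3962 -0.3882 0.5121 0.4479 -0.2029

o_n = [-0.2027, -0.0897, 0.0749]
J₁: ẑ×o_n = [0.0897, -0.2027, 0.0000], ω = ẑ
J2: z=[-0.4695, -0.8829, 0.0000] o=[-0.6710, 0.3568, 0.4200] → [0.3047, -0.1620, 0.6231, -0.4695, -0.8829, 0.0000]
J3: z=[0.8764, -0.4660, 0.1219] o=[-0.6484, 0.3448, 0.2116] → [0.1166, 0.1741, -0.1731, 0.8764, -0.4660, 0.1219]
J4: z=[-0.0844, -0.3977, -0.9136] o=[-0.4146, -0.1132, 0.3893] → [0.1464, -0.2201, 0.0823, -0.0844, -0.3977, -0.9136]
J5: z=[-0.0844, -0.3977, -0.9136] o=[0.2796, -0.2801, 0.1133] → [0.1892, 0.4375, -0.2079, -0.0844, -0.3977, -0.9136]
V = J·q̇ = [-0.2290, 0.3962, -0.3882, 0.5121, 0.4479, -0.2029]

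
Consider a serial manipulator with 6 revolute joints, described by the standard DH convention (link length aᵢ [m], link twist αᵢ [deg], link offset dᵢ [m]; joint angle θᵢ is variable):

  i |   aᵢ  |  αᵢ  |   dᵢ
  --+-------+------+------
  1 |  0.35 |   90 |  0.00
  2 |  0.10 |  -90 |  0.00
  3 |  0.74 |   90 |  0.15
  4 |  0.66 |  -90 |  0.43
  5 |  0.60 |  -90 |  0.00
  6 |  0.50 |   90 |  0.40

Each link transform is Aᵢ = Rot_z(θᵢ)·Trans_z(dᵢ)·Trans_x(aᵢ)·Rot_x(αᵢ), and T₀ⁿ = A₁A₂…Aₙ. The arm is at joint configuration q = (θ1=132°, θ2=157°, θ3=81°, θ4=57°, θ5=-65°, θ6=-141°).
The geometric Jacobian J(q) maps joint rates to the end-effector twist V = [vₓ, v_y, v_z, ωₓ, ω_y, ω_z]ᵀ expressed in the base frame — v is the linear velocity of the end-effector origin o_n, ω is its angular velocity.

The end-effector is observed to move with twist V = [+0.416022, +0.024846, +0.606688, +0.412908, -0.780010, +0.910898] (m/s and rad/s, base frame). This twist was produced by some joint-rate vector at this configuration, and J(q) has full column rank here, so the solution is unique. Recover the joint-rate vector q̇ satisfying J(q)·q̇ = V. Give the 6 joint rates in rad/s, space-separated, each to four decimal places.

0.6790 -0.8320 0.8660 0.5530 -0.0100 -0.9730

o_n = [-0.2066, -1.2614, -0.8744]
J₁: ẑ×o_n = [1.2614, -0.2066, 0.0000], ω = ẑ
J2: z=[0.7431, 0.6691, 0.0000] o=[-0.2342, 0.2601, 0.0000] → [-0.5851, 0.6498, -1.1492, 0.7431, 0.6691, 0.0000]
J3: z=[0.2615, -0.2904, -0.9205] o=[-0.1726, 0.1917, 0.0391] → [-1.0724, 0.2701, -0.3898, 0.2615, -0.2904, -0.9205]
J4: z=[0.7246, -0.5710, 0.3859] o=[-0.6052, -0.4201, -0.0538] → [0.7932, 0.7485, -0.3820, 0.7246, -0.5710, 0.3859]
J5: z=[0.6772, 0.4859, -0.5526] o=[-0.3781, -1.1024, -0.3754] → [-0.3303, 0.2431, -0.1911, 0.6772, 0.4859, -0.5526]
J6: z=[-0.4223, -0.3585, -0.8326] o=[-0.0166, -1.5807, -0.3528] → [0.4527, -0.0620, -0.2029, -0.4223, -0.3585, -0.8326]
q̇ = J⁺·V = [0.6790, -0.8320, 0.8660, 0.5530, -0.0100, -0.9730]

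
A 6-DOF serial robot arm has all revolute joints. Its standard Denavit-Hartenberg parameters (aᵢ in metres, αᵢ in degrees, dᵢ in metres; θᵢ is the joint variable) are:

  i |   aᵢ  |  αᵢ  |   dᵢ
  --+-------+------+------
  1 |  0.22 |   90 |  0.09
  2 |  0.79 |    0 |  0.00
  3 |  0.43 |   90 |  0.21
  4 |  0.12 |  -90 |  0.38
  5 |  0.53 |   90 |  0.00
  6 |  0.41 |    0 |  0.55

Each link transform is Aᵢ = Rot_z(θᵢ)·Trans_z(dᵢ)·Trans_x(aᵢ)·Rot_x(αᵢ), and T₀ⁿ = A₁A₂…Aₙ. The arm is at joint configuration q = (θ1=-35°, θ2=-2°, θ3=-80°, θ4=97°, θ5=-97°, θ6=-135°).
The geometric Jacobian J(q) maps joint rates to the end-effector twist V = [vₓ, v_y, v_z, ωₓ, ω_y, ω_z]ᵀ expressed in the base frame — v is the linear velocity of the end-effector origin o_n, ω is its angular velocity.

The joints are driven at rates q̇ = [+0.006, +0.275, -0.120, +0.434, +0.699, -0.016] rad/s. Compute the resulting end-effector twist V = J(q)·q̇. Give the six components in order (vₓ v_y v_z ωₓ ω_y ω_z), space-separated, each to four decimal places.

o_n = [0.5863, -0.1585, -0.7800]
J₁: ẑ×o_n = [0.1585, 0.5863, -0.0000], ω = ẑ
J2: z=[-0.5736, -0.8192, 0.0000] o=[0.1802, -0.1262, 0.0900] → [0.7127, -0.4990, 0.3512, -0.5736, -0.8192, 0.0000]
J3: z=[-0.5736, -0.8192, 0.0000] o=[0.8269, -0.5790, 0.0624] → [0.6901, -0.4832, -0.4383, -0.5736, -0.8192, 0.0000]
J4: z=[-0.8112, 0.5680, -0.1392] o=[0.7555, -0.7854, -0.3634] → [-0.1494, -0.3144, -0.4124, -0.8112, 0.5680, -0.1392]
J5: z=[-0.0433, 0.1791, 0.9829] o=[0.3773, -0.6659, -0.4018] → [-0.5664, 0.1891, -0.0594, -0.0433, 0.1791, 0.9829]
J6: z=[0.6777, 0.7281, -0.1028] o=[-0.0118, -0.3153, -0.4828] → [-0.2003, 0.1399, -0.3293, 0.6777, 0.7281, -0.1028]
V = J·q̇ = [-0.3434, -0.0822, -0.0660, -0.4820, 0.2331, 0.6343]

-0.3434 -0.0822 -0.0660 -0.4820 0.2331 0.6343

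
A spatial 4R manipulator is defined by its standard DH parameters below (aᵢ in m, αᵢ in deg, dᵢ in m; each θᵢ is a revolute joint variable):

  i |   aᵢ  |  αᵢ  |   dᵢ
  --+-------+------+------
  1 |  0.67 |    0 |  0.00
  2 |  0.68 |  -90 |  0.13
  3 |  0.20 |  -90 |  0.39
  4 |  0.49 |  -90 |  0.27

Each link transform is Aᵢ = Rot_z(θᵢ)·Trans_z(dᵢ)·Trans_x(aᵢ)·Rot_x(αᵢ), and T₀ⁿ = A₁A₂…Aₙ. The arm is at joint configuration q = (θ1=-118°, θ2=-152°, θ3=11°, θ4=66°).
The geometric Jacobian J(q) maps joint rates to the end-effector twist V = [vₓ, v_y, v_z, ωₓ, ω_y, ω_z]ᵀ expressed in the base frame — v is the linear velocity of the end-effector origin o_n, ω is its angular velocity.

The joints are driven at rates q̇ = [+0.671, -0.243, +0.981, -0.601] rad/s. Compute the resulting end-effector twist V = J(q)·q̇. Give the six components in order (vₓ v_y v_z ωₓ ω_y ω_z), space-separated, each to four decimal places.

o_n = [-0.2569, 0.4289, -0.2112]
J₁: ẑ×o_n = [-0.4289, -0.2569, 0.0000], ω = ẑ
J2: z=[0.0000, 0.0000, 1.0000] o=[-0.3145, -0.5916, 0.0000] → [-1.0204, 0.0576, 0.0000, 0.0000, 0.0000, 1.0000]
J3: z=[-1.0000, 0.0000, 0.0000] o=[-0.3145, 0.0884, 0.1300] → [-0.0000, -0.3412, -0.3404, -1.0000, 0.0000, 0.0000]
J4: z=[-0.0000, -0.1908, -0.9816] o=[-0.7045, 0.2848, 0.0918] → [0.1993, -0.4394, 0.0854, -0.0000, -0.1908, -0.9816]
V = J·q̇ = [-0.1596, -0.2571, -0.3853, -0.9810, 0.1147, 1.0180]

-0.1596 -0.2571 -0.3853 -0.9810 0.1147 1.0180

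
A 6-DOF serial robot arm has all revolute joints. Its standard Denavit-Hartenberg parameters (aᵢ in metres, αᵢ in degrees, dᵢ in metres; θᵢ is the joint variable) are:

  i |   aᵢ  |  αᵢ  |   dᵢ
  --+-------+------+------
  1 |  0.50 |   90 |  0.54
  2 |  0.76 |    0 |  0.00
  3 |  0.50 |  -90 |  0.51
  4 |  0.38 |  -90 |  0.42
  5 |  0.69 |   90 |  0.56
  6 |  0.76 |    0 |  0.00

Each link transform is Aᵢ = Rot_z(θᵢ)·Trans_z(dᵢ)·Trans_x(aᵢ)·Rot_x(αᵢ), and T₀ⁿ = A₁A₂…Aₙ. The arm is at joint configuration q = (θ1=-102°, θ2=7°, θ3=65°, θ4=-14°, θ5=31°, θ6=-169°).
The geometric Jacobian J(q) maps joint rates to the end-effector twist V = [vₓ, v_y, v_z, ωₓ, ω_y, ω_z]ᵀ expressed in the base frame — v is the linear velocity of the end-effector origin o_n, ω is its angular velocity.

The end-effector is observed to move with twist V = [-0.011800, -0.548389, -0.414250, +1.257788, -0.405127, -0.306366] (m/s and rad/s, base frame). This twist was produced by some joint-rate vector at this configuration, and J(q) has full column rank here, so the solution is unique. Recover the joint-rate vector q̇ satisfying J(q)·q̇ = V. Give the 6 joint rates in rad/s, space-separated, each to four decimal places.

o_n = [-0.4149, -1.0492, 1.6487]
J₁: ẑ×o_n = [1.0492, -0.4149, 0.0000], ω = ẑ
J2: z=[-0.9781, 0.2079, 0.0000] o=[-0.1040, -0.4891, 0.5400] → [0.2305, 1.0844, 0.6125, -0.9781, 0.2079, 0.0000]
J3: z=[-0.9781, 0.2079, 0.0000] o=[-0.2608, -1.2269, 0.6326] → [0.2112, 0.9939, -0.1418, -0.9781, 0.2079, 0.0000]
J4: z=[0.1977, 0.9303, 0.3090] o=[-0.7918, -1.2720, 1.1081] → [0.4340, 0.0096, -0.3066, 0.1977, 0.9303, 0.3090]
J5: z=[0.9335, -0.2749, 0.2301] o=[-0.8223, -0.9736, 1.5886] → [0.0009, 0.0377, 0.0415, 0.9335, -0.2749, 0.2301]
J6: z=[0.0155, 0.6723, 0.7402] o=[-0.5466, -1.6019, 2.1534] → [-0.7484, 0.1054, -0.0800, 0.0155, 0.6723, 0.7402]
q̇ = J⁺·V = [-0.2380, -0.6630, 0.0850, 0.1850, 0.7090, -0.3900]

-0.2380 -0.6630 0.0850 0.1850 0.7090 -0.3900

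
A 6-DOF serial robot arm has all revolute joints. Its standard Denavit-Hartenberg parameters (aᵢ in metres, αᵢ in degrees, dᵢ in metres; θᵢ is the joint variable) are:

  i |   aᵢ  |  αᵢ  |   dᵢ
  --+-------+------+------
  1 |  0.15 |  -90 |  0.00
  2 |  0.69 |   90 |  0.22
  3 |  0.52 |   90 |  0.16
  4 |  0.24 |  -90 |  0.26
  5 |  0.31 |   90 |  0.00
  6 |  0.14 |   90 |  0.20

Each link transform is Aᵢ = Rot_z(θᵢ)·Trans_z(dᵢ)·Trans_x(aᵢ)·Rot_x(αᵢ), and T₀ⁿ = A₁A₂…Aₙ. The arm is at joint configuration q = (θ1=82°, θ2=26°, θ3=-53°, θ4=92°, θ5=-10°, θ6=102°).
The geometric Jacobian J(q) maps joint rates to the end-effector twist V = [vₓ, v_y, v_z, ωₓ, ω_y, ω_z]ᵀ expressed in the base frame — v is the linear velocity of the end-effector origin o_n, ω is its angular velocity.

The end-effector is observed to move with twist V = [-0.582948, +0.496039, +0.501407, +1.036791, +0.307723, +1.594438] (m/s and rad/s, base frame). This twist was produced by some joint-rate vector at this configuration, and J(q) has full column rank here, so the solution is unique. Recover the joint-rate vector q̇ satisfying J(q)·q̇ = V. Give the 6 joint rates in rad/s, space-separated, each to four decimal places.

0.9050 -0.9670 0.8000 0.0080 -0.0750 -0.0800

o_n = [0.4963, 0.8234, 0.3503]
J₁: ẑ×o_n = [-0.8234, 0.4963, 0.0000], ω = ẑ
J2: z=[-0.9903, 0.1392, 0.0000] o=[0.0209, 0.1485, 0.0000] → [0.0488, 0.3469, -0.7345, -0.9903, 0.1392, 0.0000]
J3: z=[0.0610, 0.4341, 0.8988] o=[-0.1107, 0.7933, -0.3025] → [0.2563, 0.5058, -0.2617, 0.0610, 0.4341, 0.8988]
J4: z=[0.4961, -0.7946, 0.3501] o=[0.3495, 1.0835, -0.2959] → [-0.4224, -0.2691, -0.0123, 0.4961, -0.7946, 0.3501]
J5: z=[-0.8677, -0.4394, 0.2323] o=[0.4858, 0.9775, 0.0130] → [-0.1124, 0.2952, 0.1383, -0.8677, -0.4394, 0.2323]
J6: z=[0.4832, -0.8553, 0.1872] o=[0.5219, 1.0626, 0.3088] → [0.0093, -0.0248, -0.1375, 0.4832, -0.8553, 0.1872]
q̇ = J⁺·V = [0.9050, -0.9670, 0.8000, 0.0080, -0.0750, -0.0800]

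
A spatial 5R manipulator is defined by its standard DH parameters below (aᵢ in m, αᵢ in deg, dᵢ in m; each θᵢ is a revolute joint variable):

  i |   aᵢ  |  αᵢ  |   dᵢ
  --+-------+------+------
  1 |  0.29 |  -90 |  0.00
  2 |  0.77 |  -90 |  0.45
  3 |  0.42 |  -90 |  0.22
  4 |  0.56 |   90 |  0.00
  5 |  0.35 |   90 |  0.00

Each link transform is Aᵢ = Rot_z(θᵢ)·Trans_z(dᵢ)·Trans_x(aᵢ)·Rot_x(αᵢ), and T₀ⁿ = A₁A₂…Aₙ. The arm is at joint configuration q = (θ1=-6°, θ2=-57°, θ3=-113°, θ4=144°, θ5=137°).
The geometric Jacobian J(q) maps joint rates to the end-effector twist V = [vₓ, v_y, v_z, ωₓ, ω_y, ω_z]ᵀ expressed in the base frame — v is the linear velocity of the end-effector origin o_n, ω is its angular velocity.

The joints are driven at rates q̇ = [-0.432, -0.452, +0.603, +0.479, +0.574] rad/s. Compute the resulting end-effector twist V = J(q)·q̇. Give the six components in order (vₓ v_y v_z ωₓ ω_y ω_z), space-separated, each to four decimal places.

0.0840 -0.4943 0.1410 0.2878 0.0157 -0.2483

o_n = [0.8956, 0.6132, 0.7505]
J₁: ẑ×o_n = [-0.6132, 0.8956, 0.0000], ω = ẑ
J2: z=[0.1045, 0.9945, 0.0000] o=[0.2884, -0.0303, 0.0000] → [0.7464, -0.0785, -0.5366, 0.1045, 0.9945, 0.0000]
J3: z=[0.8341, -0.0877, -0.5446] o=[0.7525, 0.3734, 0.6458] → [0.1214, -0.1653, 0.2126, 0.8341, -0.0877, -0.5446]
J4: z=[0.5394, 0.3362, 0.7720] o=[0.8875, 0.7479, 0.3883] → [0.2258, -0.1891, -0.0754, 0.5394, 0.3362, 0.7720]
J5: z=[-0.7426, 0.6221, 0.2480] o=[0.6653, 0.3520, 0.7161] → [-0.0433, 0.0827, -0.3373, -0.7426, 0.6221, 0.2480]
V = J·q̇ = [0.0840, -0.4943, 0.1410, 0.2878, 0.0157, -0.2483]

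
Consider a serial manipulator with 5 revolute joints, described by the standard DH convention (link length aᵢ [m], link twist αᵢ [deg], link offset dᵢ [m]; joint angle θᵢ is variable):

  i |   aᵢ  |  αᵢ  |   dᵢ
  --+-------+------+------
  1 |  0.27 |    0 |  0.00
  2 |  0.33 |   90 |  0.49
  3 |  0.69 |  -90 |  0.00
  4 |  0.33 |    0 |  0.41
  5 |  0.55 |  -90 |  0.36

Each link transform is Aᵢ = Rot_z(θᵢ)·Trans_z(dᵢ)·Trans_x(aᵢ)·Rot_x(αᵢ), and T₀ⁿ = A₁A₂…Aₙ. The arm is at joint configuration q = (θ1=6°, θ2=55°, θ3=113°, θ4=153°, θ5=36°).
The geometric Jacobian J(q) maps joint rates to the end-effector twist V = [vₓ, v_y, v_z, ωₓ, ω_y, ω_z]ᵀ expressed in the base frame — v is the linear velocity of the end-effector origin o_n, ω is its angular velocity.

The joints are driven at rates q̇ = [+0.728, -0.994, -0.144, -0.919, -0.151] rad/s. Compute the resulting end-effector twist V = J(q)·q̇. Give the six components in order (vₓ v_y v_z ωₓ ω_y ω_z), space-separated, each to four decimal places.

o_n = [0.0570, -0.2218, 0.0536]
J₁: ẑ×o_n = [0.2218, 0.0570, -0.0000], ω = ẑ
J2: z=[0.0000, 0.0000, 1.0000] o=[0.2685, 0.0282, 0.0000] → [0.2501, -0.2115, 0.0000, 0.0000, 0.0000, 1.0000]
J3: z=[0.8746, -0.4848, 0.0000] o=[0.4285, 0.3168, 0.4900] → [0.2116, 0.3817, -0.6512, 0.8746, -0.4848, 0.0000]
J4: z=[-0.4463, -0.8051, -0.3907] o=[0.2978, 0.0810, 1.1251] → [0.7444, -0.3841, -0.0587, -0.4463, -0.8051, -0.3907]
J5: z=[-0.4463, -0.8051, -0.3907] o=[0.0395, -0.0759, 0.6943] → [0.4588, -0.2928, 0.0792, -0.4463, -0.8051, -0.3907]
V = J·q̇ = [-0.8709, 0.5940, 0.1358, 0.3516, 0.9313, 0.1521]

-0.8709 0.5940 0.1358 0.3516 0.9313 0.1521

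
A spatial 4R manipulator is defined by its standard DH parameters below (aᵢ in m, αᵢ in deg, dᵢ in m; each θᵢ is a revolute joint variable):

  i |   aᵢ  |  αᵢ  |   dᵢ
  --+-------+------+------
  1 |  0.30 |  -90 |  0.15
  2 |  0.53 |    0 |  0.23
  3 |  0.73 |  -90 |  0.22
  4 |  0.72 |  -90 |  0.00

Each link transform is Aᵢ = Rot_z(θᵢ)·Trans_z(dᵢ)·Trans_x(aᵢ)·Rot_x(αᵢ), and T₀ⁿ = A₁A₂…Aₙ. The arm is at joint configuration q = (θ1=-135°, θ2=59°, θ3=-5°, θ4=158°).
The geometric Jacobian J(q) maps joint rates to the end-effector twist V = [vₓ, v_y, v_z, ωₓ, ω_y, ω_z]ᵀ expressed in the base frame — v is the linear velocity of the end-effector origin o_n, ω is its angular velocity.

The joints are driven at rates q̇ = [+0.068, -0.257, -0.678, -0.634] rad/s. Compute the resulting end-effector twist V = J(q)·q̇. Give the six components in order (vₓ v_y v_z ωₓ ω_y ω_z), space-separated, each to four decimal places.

-0.4483 0.0916 -0.0339 -1.0238 0.2985 0.4407

o_n = [-0.3036, -0.5586, -0.3548]
J₁: ẑ×o_n = [0.5586, -0.3036, 0.0000], ω = ẑ
J2: z=[0.7071, -0.7071, 0.0000] o=[-0.2121, -0.2121, 0.1500] → [0.3570, 0.3570, -0.3097, 0.7071, -0.7071, 0.0000]
J3: z=[0.7071, -0.7071, 0.0000] o=[-0.2425, -0.5678, -0.3043] → [0.0357, 0.0357, -0.0367, 0.7071, -0.7071, 0.0000]
J4: z=[0.5721, 0.5721, -0.5878] o=[-0.3904, -1.0268, -0.8949] → [0.5841, -0.3599, 0.2182, 0.5721, 0.5721, -0.5878]
V = J·q̇ = [-0.4483, 0.0916, -0.0339, -1.0238, 0.2985, 0.4407]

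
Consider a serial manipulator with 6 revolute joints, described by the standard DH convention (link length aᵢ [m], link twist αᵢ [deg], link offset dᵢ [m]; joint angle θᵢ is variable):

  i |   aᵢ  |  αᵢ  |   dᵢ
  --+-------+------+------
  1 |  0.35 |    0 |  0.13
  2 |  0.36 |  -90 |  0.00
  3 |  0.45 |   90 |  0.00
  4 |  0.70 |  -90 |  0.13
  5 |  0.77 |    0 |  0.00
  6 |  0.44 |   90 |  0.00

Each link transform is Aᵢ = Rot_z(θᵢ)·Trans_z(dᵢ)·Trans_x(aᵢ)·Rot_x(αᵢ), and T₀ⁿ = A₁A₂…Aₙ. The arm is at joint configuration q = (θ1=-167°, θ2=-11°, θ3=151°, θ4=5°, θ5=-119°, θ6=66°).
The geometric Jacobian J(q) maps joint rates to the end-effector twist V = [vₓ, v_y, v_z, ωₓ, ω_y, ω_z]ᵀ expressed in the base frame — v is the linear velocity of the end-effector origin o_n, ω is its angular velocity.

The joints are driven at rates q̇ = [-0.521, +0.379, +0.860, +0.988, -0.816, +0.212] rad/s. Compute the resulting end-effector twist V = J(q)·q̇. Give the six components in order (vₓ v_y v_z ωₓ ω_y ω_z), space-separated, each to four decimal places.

0.6330 -0.3133 0.8193 -0.4237 -0.2733 -1.0316

o_n = [-0.3502, -0.1306, -1.3839]
J₁: ẑ×o_n = [0.1306, -0.3502, 0.0000], ω = ẑ
J2: z=[0.0000, 0.0000, 1.0000] o=[-0.3410, -0.0787, 0.1300] → [0.0519, -0.0091, 0.0000, 0.0000, 0.0000, 1.0000]
J3: z=[0.0349, -0.9994, 0.0000] o=[-0.7008, -0.0913, 0.1300] → [1.5130, 0.0528, 0.3491, 0.0349, -0.9994, 0.0000]
J4: z=[-0.4845, -0.0169, -0.8746] o=[-0.3075, -0.0776, -0.0882] → [-0.0245, -0.5905, 0.0250, -0.4845, -0.0169, -0.8746]
J5: z=[-0.0414, -0.9982, 0.0423] o=[0.2412, -0.1194, -0.5399] → [0.8430, -0.0599, -0.5899, -0.0414, -0.9982, 0.0423]
J6: z=[-0.0414, -0.9982, 0.0423] o=[-0.4113, -0.1097, -0.9487] → [0.4354, -0.0154, 0.0619, -0.0414, -0.9982, 0.0423]
V = J·q̇ = [0.6330, -0.3133, 0.8193, -0.4237, -0.2733, -1.0316]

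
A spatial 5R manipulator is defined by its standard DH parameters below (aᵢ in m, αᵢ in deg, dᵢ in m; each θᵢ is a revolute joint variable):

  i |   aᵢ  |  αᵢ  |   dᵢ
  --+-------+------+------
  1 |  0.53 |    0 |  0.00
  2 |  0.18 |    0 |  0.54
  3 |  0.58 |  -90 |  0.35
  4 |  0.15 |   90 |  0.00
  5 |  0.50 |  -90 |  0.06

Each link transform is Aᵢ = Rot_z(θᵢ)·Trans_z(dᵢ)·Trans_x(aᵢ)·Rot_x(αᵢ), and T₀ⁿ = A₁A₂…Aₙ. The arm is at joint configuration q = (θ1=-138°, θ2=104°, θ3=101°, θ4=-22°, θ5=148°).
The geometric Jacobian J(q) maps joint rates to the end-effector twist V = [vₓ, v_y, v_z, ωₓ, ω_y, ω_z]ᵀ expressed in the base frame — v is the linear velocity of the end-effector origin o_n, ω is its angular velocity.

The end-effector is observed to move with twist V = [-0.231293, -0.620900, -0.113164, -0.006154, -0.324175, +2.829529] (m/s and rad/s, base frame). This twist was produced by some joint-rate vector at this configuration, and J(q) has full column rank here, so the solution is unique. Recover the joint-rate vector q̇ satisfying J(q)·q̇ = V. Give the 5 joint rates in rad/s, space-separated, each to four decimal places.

o_n = [-0.3700, -0.0724, 0.8430]
J₁: ẑ×o_n = [0.0724, -0.3700, 0.0000], ω = ẑ
J2: z=[0.0000, 0.0000, 1.0000] o=[-0.3939, -0.3546, 0.0000] → [-0.2822, 0.0239, 0.0000, 0.0000, 0.0000, 1.0000]
J3: z=[0.0000, 0.0000, 1.0000] o=[-0.2446, -0.4553, 0.5400] → [-0.3829, -0.1253, 0.0000, 0.0000, 0.0000, 1.0000]
J4: z=[-0.9205, 0.3907, 0.0000] o=[-0.0180, 0.0786, 0.8900] → [-0.0184, -0.0433, 0.2765, -0.9205, 0.3907, 0.0000]
J5: z=[-0.1464, -0.3448, 0.9272] o=[0.0363, 0.2066, 0.9462] → [0.2943, -0.3918, -0.0993, -0.1464, -0.3448, 0.9272]
q̇ = J⁺·V = [0.5840, 0.6210, 0.8800, -0.1210, 0.8030]

0.5840 0.6210 0.8800 -0.1210 0.8030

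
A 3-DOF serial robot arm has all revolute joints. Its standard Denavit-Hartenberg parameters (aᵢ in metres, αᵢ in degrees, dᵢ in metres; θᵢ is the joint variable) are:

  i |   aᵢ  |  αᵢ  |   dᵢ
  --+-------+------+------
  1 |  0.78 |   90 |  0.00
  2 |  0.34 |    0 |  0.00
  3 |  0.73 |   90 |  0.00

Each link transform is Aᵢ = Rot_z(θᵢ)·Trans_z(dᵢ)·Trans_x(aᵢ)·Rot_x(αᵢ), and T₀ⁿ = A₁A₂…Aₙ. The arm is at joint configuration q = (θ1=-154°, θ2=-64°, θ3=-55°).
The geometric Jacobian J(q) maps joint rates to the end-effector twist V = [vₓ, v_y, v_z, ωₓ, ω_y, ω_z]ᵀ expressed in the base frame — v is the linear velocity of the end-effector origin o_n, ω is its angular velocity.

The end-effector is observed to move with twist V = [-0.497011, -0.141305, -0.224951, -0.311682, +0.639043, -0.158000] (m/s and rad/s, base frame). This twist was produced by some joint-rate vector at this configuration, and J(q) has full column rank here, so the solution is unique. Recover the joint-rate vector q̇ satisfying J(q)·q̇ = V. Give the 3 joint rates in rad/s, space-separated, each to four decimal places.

-0.1580 0.1790 0.5320

o_n = [-0.5169, -0.2521, -0.9441]
J₁: ẑ×o_n = [0.2521, -0.5169, 0.0000], ω = ẑ
J2: z=[-0.4384, 0.8988, 0.0000] o=[-0.7011, -0.3419, 0.0000] → [-0.8485, -0.4138, -0.2049, -0.4384, 0.8988, 0.0000]
J3: z=[-0.4384, 0.8988, 0.0000] o=[-0.8350, -0.4073, -0.3056] → [-0.5739, -0.2799, -0.3539, -0.4384, 0.8988, 0.0000]
q̇ = J⁺·V = [-0.1580, 0.1790, 0.5320]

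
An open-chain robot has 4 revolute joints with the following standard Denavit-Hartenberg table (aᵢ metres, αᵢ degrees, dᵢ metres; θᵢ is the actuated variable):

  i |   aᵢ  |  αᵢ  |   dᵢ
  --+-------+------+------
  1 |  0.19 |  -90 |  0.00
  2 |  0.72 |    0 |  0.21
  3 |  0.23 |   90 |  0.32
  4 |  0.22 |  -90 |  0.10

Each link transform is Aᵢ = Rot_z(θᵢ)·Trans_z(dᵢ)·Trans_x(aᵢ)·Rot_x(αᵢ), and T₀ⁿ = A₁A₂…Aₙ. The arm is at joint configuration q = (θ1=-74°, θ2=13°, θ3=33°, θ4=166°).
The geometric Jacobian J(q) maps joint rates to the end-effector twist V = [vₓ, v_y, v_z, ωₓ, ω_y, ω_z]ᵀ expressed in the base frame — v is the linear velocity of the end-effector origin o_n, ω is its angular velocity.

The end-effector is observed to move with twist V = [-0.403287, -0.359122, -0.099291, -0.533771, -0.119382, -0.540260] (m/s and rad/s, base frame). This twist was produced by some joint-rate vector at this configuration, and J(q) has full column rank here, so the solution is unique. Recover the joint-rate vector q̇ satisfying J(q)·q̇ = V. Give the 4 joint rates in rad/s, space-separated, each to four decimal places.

-0.5090 0.2040 -0.7500 -0.0450

o_n = [0.8294, -0.7764, -0.1044]
J₁: ẑ×o_n = [0.7764, 0.8294, -0.0000], ω = ẑ
J2: z=[0.9613, 0.2756, 0.0000] o=[0.0524, -0.1826, 0.0000] → [-0.0288, 0.1003, -0.7850, 0.9613, 0.2756, 0.0000]
J3: z=[0.9613, 0.2756, 0.0000] o=[0.4476, -0.7991, -0.1620] → [0.0159, -0.0553, -0.0834, 0.9613, 0.2756, 0.0000]
J4: z=[0.1983, -0.6915, 0.6947] o=[0.7993, -0.8645, -0.3274] → [-0.2154, -0.0233, 0.0383, 0.1983, -0.6915, 0.6947]
q̇ = J⁺·V = [-0.5090, 0.2040, -0.7500, -0.0450]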